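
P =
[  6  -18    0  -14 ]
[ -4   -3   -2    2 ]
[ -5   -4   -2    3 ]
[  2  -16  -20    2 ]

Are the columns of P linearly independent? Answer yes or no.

yes

Row reduce P to echelon form.
R2 ← R2 + (2/3)·R1: [0, -15, -2, -22/3]
R3 ← R3 + (5/6)·R1: [0, -19, -2, -26/3]
R4 ← R4 − (1/3)·R1: [0, -10, -20, 20/3]
R3 ← R3 − (19/15)·R2: [0, 0, 8/15, 28/45]
R4 ← R4 − (2/3)·R2: [0, 0, -56/3, 104/9]
R4 ← R4 + (35)·R3: [0, 0, 0, 100/3]
4 pivots among 4 columns.
Every column is a pivot column, so the columns are linearly independent.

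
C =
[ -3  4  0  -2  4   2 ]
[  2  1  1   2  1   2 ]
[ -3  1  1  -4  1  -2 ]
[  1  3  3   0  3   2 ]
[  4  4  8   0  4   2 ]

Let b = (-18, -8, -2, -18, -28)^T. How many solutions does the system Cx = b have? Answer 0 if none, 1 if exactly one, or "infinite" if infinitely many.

infinite

Row reduce the augmented matrix [C | b].
R2 ← R2 + (2/3)·R1: [0, 11/3, 1, 2/3, 11/3, 10/3, -20]
R3 ← R3 − R1: [0, -3, 1, -2, -3, -4, 16]
R4 ← R4 + (1/3)·R1: [0, 13/3, 3, -2/3, 13/3, 8/3, -24]
R5 ← R5 + (4/3)·R1: [0, 28/3, 8, -8/3, 28/3, 14/3, -52]
R3 ← R3 + (9/11)·R2: [0, 0, 20/11, -16/11, 0, -14/11, -4/11]
R4 ← R4 − (13/11)·R2: [0, 0, 20/11, -16/11, 0, -14/11, -4/11]
R5 ← R5 − (28/11)·R2: [0, 0, 60/11, -48/11, 0, -42/11, -12/11]
R4 ← R4 − R3: [0, 0, 0, 0, 0, 0, 0]
R5 ← R5 − (3)·R3: [0, 0, 0, 0, 0, 0, 0]
The echelon form has 3 nonzero rows, and every pivot lies in the first 6 columns, so rank(C) = rank([C|b]) = 3.
The system is consistent.
rank = 3 < 6 unknowns, so there are infinitely many solutions.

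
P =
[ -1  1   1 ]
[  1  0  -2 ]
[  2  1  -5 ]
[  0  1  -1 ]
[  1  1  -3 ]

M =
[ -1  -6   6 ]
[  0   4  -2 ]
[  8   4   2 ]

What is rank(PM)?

First compute PM:
[[  9,  14,  -6],
 [-17, -14,   2],
 [-42, -28,   0],
 [ -8,   0,  -4],
 [-25, -14,  -2]]
Now row reduce the product.
R2 ← R2 + (17/9)·R1: [0, 112/9, -28/3]
R3 ← R3 + (14/3)·R1: [0, 112/3, -28]
R4 ← R4 + (8/9)·R1: [0, 112/9, -28/3]
R5 ← R5 + (25/9)·R1: [0, 224/9, -56/3]
R3 ← R3 − (3)·R2: [0, 0, 0]
R4 ← R4 − R2: [0, 0, 0]
R5 ← R5 − (2)·R2: [0, 0, 0]
2 nonzero rows, so rank(PM) = 2.

2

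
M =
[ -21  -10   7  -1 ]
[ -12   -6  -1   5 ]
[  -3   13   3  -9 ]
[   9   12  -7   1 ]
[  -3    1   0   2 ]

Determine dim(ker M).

0

Row reduce to echelon form.
R2 ← R2 − (4/7)·R1: [0, -2/7, -5, 39/7]
R3 ← R3 − (1/7)·R1: [0, 101/7, 2, -62/7]
R4 ← R4 + (3/7)·R1: [0, 54/7, -4, 4/7]
R5 ← R5 − (1/7)·R1: [0, 17/7, -1, 15/7]
R3 ← R3 + (101/2)·R2: [0, 0, -501/2, 545/2]
R4 ← R4 + (27)·R2: [0, 0, -139, 151]
R5 ← R5 + (17/2)·R2: [0, 0, -87/2, 99/2]
R4 ← R4 − (278/501)·R3: [0, 0, 0, -104/501]
R5 ← R5 − (29/167)·R3: [0, 0, 0, 364/167]
R5 ← R5 + (21/2)·R4: [0, 0, 0, 0]
4 nonzero rows, so rank(M) = 4.
M has 4 columns; by rank–nullity, nullity = 4 − 4 = 0.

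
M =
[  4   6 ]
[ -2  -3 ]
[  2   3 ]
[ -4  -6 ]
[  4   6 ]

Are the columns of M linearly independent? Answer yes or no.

Row reduce M to echelon form.
R2 ← R2 + (1/2)·R1: [0, 0]
R3 ← R3 − (1/2)·R1: [0, 0]
R4 ← R4 + R1: [0, 0]
R5 ← R5 − R1: [0, 0]
1 pivot among 2 columns.
Only 1 < 2 pivot columns, so the columns are linearly dependent.

no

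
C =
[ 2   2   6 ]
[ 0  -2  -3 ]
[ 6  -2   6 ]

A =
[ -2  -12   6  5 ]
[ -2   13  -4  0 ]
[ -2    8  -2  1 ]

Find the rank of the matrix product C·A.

2

First compute CA:
[[-20,  50,  -8,  16],
 [ 10, -50,  14,  -3],
 [-20, -50,  32,  36]]
Now row reduce the product.
R2 ← R2 + (1/2)·R1: [0, -25, 10, 5]
R3 ← R3 − R1: [0, -100, 40, 20]
R3 ← R3 − (4)·R2: [0, 0, 0, 0]
2 nonzero rows, so rank(CA) = 2.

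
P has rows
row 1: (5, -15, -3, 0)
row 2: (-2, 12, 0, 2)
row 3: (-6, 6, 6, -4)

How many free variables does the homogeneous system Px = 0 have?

Row reduce to echelon form.
R2 ← R2 + (2/5)·R1: [0, 6, -6/5, 2]
R3 ← R3 + (6/5)·R1: [0, -12, 12/5, -4]
R3 ← R3 + (2)·R2: [0, 0, 0, 0]
2 nonzero rows, so rank(P) = 2.
P has 4 columns; by rank–nullity, nullity = 4 − 2 = 2.

2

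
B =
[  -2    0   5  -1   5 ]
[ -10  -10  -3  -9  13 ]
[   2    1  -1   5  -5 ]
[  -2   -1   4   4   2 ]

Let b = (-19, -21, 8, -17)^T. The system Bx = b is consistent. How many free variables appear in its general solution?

2

Row reduce the augmented matrix [B | b].
R2 ← R2 − (5)·R1: [0, -10, -28, -4, -12, 74]
R3 ← R3 + R1: [0, 1, 4, 4, 0, -11]
R4 ← R4 − R1: [0, -1, -1, 5, -3, 2]
R3 ← R3 + (1/10)·R2: [0, 0, 6/5, 18/5, -6/5, -18/5]
R4 ← R4 − (1/10)·R2: [0, 0, 9/5, 27/5, -9/5, -27/5]
R4 ← R4 − (3/2)·R3: [0, 0, 0, 0, 0, 0]
The echelon form has 3 nonzero rows, and every pivot lies in the first 5 columns, so rank(B) = rank([B|b]) = 3.
The system is consistent.
Free variables = (unknowns) − (rank) = 5 − 3 = 2.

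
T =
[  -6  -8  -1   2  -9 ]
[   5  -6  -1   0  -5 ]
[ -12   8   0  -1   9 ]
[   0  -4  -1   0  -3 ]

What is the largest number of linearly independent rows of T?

Row reduce to echelon form.
R2 ← R2 + (5/6)·R1: [0, -38/3, -11/6, 5/3, -25/2]
R3 ← R3 − (2)·R1: [0, 24, 2, -5, 27]
R3 ← R3 + (36/19)·R2: [0, 0, -28/19, -35/19, 63/19]
R4 ← R4 − (6/19)·R2: [0, 0, -8/19, -10/19, 18/19]
R4 ← R4 − (2/7)·R3: [0, 0, 0, 0, 0]
Echelon form has 3 nonzero rows, so rank(T) = 3.
The rank gives the maximum number of linearly independent rows: 3.

3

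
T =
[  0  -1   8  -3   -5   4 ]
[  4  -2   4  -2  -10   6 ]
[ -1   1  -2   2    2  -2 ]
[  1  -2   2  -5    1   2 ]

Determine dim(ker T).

Row reduce to echelon form.
Swap R1 ↔ R2
R3 ← R3 + (1/4)·R1: [0, 1/2, -1, 3/2, -1/2, -1/2]
R4 ← R4 − (1/4)·R1: [0, -3/2, 1, -9/2, 7/2, 1/2]
R3 ← R3 + (1/2)·R2: [0, 0, 3, 0, -3, 3/2]
R4 ← R4 − (3/2)·R2: [0, 0, -11, 0, 11, -11/2]
R4 ← R4 + (11/3)·R3: [0, 0, 0, 0, 0, 0]
3 nonzero rows, so rank(T) = 3.
T has 6 columns; by rank–nullity, nullity = 6 − 3 = 3.

3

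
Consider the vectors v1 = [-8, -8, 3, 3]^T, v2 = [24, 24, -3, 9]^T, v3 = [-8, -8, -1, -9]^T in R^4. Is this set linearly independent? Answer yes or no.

Form the matrix with these vectors as rows and row reduce.
R2 ← R2 + (3)·R1: [0, 0, 6, 18]
R3 ← R3 − R1: [0, 0, -4, -12]
R3 ← R3 + (2/3)·R2: [0, 0, 0, 0]
2 nonzero rows, so the 3 vectors span a space of dimension 2.
Since 2 < 3, the vectors are linearly dependent.

no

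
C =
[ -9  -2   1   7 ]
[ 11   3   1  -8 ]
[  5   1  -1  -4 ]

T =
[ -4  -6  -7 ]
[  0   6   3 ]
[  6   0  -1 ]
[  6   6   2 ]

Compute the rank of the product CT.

First compute CT:
[[ 84,  84,  70],
 [-86, -96, -85],
 [-50, -48, -39]]
Now row reduce the product.
R2 ← R2 + (43/42)·R1: [0, -10, -40/3]
R3 ← R3 + (25/42)·R1: [0, 2, 8/3]
R3 ← R3 + (1/5)·R2: [0, 0, 0]
2 nonzero rows, so rank(CT) = 2.

2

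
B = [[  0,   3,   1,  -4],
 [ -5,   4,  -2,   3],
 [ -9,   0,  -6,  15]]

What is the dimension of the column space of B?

2

Row reduce to echelon form.
Swap R1 ↔ R2
R3 ← R3 − (9/5)·R1: [0, -36/5, -12/5, 48/5]
R3 ← R3 + (12/5)·R2: [0, 0, 0, 0]
Echelon form has 2 nonzero rows, so rank(B) = 2.
The column space has dimension equal to the rank: 2.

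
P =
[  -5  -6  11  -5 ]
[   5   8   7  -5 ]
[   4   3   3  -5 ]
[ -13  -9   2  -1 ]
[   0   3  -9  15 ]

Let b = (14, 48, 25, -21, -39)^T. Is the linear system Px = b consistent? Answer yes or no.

Row reduce the augmented matrix [P | b].
R2 ← R2 + R1: [0, 2, 18, -10, 62]
R3 ← R3 + (4/5)·R1: [0, -9/5, 59/5, -9, 181/5]
R4 ← R4 − (13/5)·R1: [0, 33/5, -133/5, 12, -287/5]
R3 ← R3 + (9/10)·R2: [0, 0, 28, -18, 92]
R4 ← R4 − (33/10)·R2: [0, 0, -86, 45, -262]
R5 ← R5 − (3/2)·R2: [0, 0, -36, 30, -132]
R4 ← R4 + (43/14)·R3: [0, 0, 0, -72/7, 144/7]
R5 ← R5 + (9/7)·R3: [0, 0, 0, 48/7, -96/7]
R5 ← R5 + (2/3)·R4: [0, 0, 0, 0, 0]
The echelon form has 4 nonzero rows, and every pivot lies in the first 4 columns, so rank(P) = rank([P|b]) = 4.
The system is consistent.

yes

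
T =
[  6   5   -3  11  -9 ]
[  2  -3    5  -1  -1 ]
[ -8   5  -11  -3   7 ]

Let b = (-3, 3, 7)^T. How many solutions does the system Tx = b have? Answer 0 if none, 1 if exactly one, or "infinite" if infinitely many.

0

Row reduce the augmented matrix [T | b].
R2 ← R2 − (1/3)·R1: [0, -14/3, 6, -14/3, 2, 4]
R3 ← R3 + (4/3)·R1: [0, 35/3, -15, 35/3, -5, 3]
R3 ← R3 + (5/2)·R2: [0, 0, 0, 0, 0, 13]
The echelon form has 3 nonzero rows; the last pivot sits in the augmented column, so rank(T) = 2 but rank([T|b]) = 3.
Since the ranks differ, the system is inconsistent.
It has no solutions.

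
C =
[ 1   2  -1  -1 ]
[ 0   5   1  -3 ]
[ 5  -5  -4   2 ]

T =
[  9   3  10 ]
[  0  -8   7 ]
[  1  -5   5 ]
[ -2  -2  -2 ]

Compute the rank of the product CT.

3

First compute CT:
[[ 10,  -6,  21],
 [  7, -39,  46],
 [ 37,  71,  -9]]
Now row reduce the product.
R2 ← R2 − (7/10)·R1: [0, -174/5, 313/10]
R3 ← R3 − (37/10)·R1: [0, 466/5, -867/10]
R3 ← R3 + (233/87)·R2: [0, 0, -250/87]
3 nonzero rows, so rank(CT) = 3.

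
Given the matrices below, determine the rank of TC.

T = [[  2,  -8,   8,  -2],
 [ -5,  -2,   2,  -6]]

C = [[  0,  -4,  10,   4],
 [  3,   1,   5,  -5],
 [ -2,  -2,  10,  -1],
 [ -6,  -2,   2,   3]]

First compute TC:
[[-28, -28,  56,  34],
 [ 26,  26, -52, -30]]
Now row reduce the product.
R2 ← R2 + (13/14)·R1: [0, 0, 0, 11/7]
2 nonzero rows, so rank(TC) = 2.

2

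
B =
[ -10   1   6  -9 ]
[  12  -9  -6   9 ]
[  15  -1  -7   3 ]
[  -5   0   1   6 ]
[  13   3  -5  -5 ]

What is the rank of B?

Row reduce to echelon form.
R2 ← R2 + (6/5)·R1: [0, -39/5, 6/5, -9/5]
R3 ← R3 + (3/2)·R1: [0, 1/2, 2, -21/2]
R4 ← R4 − (1/2)·R1: [0, -1/2, -2, 21/2]
R5 ← R5 + (13/10)·R1: [0, 43/10, 14/5, -167/10]
R3 ← R3 + (5/78)·R2: [0, 0, 27/13, -138/13]
R4 ← R4 − (5/78)·R2: [0, 0, -27/13, 138/13]
R5 ← R5 + (43/78)·R2: [0, 0, 45/13, -230/13]
R4 ← R4 + R3: [0, 0, 0, 0]
R5 ← R5 − (5/3)·R3: [0, 0, 0, 0]
Echelon form has 3 nonzero rows, so rank(B) = 3.

3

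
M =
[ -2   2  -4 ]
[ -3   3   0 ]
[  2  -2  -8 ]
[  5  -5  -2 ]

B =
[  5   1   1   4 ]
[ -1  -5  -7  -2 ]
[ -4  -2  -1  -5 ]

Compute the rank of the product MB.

First compute MB:
[[  4,  -4, -12,   8],
 [-18, -18, -24, -18],
 [ 44,  28,  24,  52],
 [ 38,  34,  42,  40]]
Now row reduce the product.
R2 ← R2 + (9/2)·R1: [0, -36, -78, 18]
R3 ← R3 − (11)·R1: [0, 72, 156, -36]
R4 ← R4 − (19/2)·R1: [0, 72, 156, -36]
R3 ← R3 + (2)·R2: [0, 0, 0, 0]
R4 ← R4 + (2)·R2: [0, 0, 0, 0]
2 nonzero rows, so rank(MB) = 2.

2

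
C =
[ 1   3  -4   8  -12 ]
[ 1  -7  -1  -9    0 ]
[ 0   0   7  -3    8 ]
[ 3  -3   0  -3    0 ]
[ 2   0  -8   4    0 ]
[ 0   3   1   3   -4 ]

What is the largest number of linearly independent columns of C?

Row reduce to echelon form.
R2 ← R2 − R1: [0, -10, 3, -17, 12]
R4 ← R4 − (3)·R1: [0, -12, 12, -27, 36]
R5 ← R5 − (2)·R1: [0, -6, 0, -12, 24]
R4 ← R4 − (6/5)·R2: [0, 0, 42/5, -33/5, 108/5]
R5 ← R5 − (3/5)·R2: [0, 0, -9/5, -9/5, 84/5]
R6 ← R6 + (3/10)·R2: [0, 0, 19/10, -21/10, -2/5]
R4 ← R4 − (6/5)·R3: [0, 0, 0, -3, 12]
R5 ← R5 + (9/35)·R3: [0, 0, 0, -18/7, 132/7]
R6 ← R6 − (19/70)·R3: [0, 0, 0, -9/7, -18/7]
R5 ← R5 − (6/7)·R4: [0, 0, 0, 0, 60/7]
R6 ← R6 − (3/7)·R4: [0, 0, 0, 0, -54/7]
R6 ← R6 + (9/10)·R5: [0, 0, 0, 0, 0]
Echelon form has 5 nonzero rows, so rank(C) = 5.
The rank gives the maximum number of linearly independent columns: 5.

5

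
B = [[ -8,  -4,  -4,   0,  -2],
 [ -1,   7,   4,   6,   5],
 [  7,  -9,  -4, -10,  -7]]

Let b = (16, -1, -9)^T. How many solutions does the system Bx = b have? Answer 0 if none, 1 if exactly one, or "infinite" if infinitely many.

Row reduce the augmented matrix [B | b].
R2 ← R2 − (1/8)·R1: [0, 15/2, 9/2, 6, 21/4, -3]
R3 ← R3 + (7/8)·R1: [0, -25/2, -15/2, -10, -35/4, 5]
R3 ← R3 + (5/3)·R2: [0, 0, 0, 0, 0, 0]
The echelon form has 2 nonzero rows, and every pivot lies in the first 5 columns, so rank(B) = rank([B|b]) = 2.
The system is consistent.
rank = 2 < 5 unknowns, so there are infinitely many solutions.

infinite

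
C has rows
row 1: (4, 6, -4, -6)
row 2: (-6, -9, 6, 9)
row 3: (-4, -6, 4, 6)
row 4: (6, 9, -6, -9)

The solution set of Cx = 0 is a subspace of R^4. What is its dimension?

3

Row reduce to echelon form.
R2 ← R2 + (3/2)·R1: [0, 0, 0, 0]
R3 ← R3 + R1: [0, 0, 0, 0]
R4 ← R4 − (3/2)·R1: [0, 0, 0, 0]
1 nonzero row, so rank(C) = 1.
C has 4 columns; by rank–nullity, nullity = 4 − 1 = 3.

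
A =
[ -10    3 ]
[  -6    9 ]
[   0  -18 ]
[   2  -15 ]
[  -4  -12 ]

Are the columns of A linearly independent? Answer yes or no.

Row reduce A to echelon form.
R2 ← R2 − (3/5)·R1: [0, 36/5]
R4 ← R4 + (1/5)·R1: [0, -72/5]
R5 ← R5 − (2/5)·R1: [0, -66/5]
R3 ← R3 + (5/2)·R2: [0, 0]
R4 ← R4 + (2)·R2: [0, 0]
R5 ← R5 + (11/6)·R2: [0, 0]
2 pivots among 2 columns.
Every column is a pivot column, so the columns are linearly independent.

yes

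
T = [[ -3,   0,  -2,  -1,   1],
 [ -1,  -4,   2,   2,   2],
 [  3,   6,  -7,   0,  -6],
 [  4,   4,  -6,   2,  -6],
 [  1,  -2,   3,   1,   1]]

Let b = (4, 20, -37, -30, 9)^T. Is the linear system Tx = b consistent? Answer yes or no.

Row reduce the augmented matrix [T | b].
R2 ← R2 − (1/3)·R1: [0, -4, 8/3, 7/3, 5/3, 56/3]
R3 ← R3 + R1: [0, 6, -9, -1, -5, -33]
R4 ← R4 + (4/3)·R1: [0, 4, -26/3, 2/3, -14/3, -74/3]
R5 ← R5 + (1/3)·R1: [0, -2, 7/3, 2/3, 4/3, 31/3]
R3 ← R3 + (3/2)·R2: [0, 0, -5, 5/2, -5/2, -5]
R4 ← R4 + R2: [0, 0, -6, 3, -3, -6]
R5 ← R5 − (1/2)·R2: [0, 0, 1, -1/2, 1/2, 1]
R4 ← R4 − (6/5)·R3: [0, 0, 0, 0, 0, 0]
R5 ← R5 + (1/5)·R3: [0, 0, 0, 0, 0, 0]
The echelon form has 3 nonzero rows, and every pivot lies in the first 5 columns, so rank(T) = rank([T|b]) = 3.
The system is consistent.

yes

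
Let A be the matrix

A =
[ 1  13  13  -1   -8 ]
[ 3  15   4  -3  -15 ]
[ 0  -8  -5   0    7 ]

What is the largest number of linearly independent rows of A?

3

Row reduce to echelon form.
R2 ← R2 − (3)·R1: [0, -24, -35, 0, 9]
R3 ← R3 − (1/3)·R2: [0, 0, 20/3, 0, 4]
Echelon form has 3 nonzero rows, so rank(A) = 3.
The rank gives the maximum number of linearly independent rows: 3.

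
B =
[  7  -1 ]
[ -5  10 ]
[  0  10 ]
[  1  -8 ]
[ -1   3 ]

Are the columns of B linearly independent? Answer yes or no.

yes

Row reduce B to echelon form.
R2 ← R2 + (5/7)·R1: [0, 65/7]
R4 ← R4 − (1/7)·R1: [0, -55/7]
R5 ← R5 + (1/7)·R1: [0, 20/7]
R3 ← R3 − (14/13)·R2: [0, 0]
R4 ← R4 + (11/13)·R2: [0, 0]
R5 ← R5 − (4/13)·R2: [0, 0]
2 pivots among 2 columns.
Every column is a pivot column, so the columns are linearly independent.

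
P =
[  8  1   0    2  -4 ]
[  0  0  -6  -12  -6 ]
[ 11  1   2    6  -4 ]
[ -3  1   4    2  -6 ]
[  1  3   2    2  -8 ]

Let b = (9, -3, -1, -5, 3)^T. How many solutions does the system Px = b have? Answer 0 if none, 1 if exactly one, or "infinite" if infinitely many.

Row reduce the augmented matrix [P | b].
R3 ← R3 − (11/8)·R1: [0, -3/8, 2, 13/4, 3/2, -107/8]
R4 ← R4 + (3/8)·R1: [0, 11/8, 4, 11/4, -15/2, -13/8]
R5 ← R5 − (1/8)·R1: [0, 23/8, 2, 7/4, -15/2, 15/8]
Swap R2 ↔ R3
R4 ← R4 + (11/3)·R2: [0, 0, 34/3, 44/3, -2, -152/3]
R5 ← R5 + (23/3)·R2: [0, 0, 52/3, 80/3, 4, -302/3]
R4 ← R4 + (17/9)·R3: [0, 0, 0, -8, -40/3, -169/3]
R5 ← R5 + (26/9)·R3: [0, 0, 0, -8, -40/3, -328/3]
R5 ← R5 − R4: [0, 0, 0, 0, 0, -53]
The echelon form has 5 nonzero rows; the last pivot sits in the augmented column, so rank(P) = 4 but rank([P|b]) = 5.
Since the ranks differ, the system is inconsistent.
It has no solutions.

0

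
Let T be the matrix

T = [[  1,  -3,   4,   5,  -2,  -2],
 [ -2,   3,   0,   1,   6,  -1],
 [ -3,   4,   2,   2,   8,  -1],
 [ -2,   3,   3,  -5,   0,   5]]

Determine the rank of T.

Row reduce to echelon form.
R2 ← R2 + (2)·R1: [0, -3, 8, 11, 2, -5]
R3 ← R3 + (3)·R1: [0, -5, 14, 17, 2, -7]
R4 ← R4 + (2)·R1: [0, -3, 11, 5, -4, 1]
R3 ← R3 − (5/3)·R2: [0, 0, 2/3, -4/3, -4/3, 4/3]
R4 ← R4 − R2: [0, 0, 3, -6, -6, 6]
R4 ← R4 − (9/2)·R3: [0, 0, 0, 0, 0, 0]
Echelon form has 3 nonzero rows, so rank(T) = 3.

3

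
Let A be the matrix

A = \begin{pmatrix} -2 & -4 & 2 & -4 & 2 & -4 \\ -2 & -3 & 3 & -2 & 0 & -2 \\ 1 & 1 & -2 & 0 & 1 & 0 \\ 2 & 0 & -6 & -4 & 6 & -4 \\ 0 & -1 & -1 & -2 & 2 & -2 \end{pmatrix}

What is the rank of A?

Row reduce to echelon form.
R2 ← R2 − R1: [0, 1, 1, 2, -2, 2]
R3 ← R3 + (1/2)·R1: [0, -1, -1, -2, 2, -2]
R4 ← R4 + R1: [0, -4, -4, -8, 8, -8]
R3 ← R3 + R2: [0, 0, 0, 0, 0, 0]
R4 ← R4 + (4)·R2: [0, 0, 0, 0, 0, 0]
R5 ← R5 + R2: [0, 0, 0, 0, 0, 0]
Echelon form has 2 nonzero rows, so rank(A) = 2.

2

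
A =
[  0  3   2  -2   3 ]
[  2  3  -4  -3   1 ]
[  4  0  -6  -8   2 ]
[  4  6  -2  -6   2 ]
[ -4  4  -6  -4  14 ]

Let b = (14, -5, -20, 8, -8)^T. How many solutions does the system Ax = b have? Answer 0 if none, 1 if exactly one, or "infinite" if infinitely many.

Row reduce the augmented matrix [A | b].
Swap R1 ↔ R2
R3 ← R3 − (2)·R1: [0, -6, 2, -2, 0, -10]
R4 ← R4 − (2)·R1: [0, 0, 6, 0, 0, 18]
R5 ← R5 + (2)·R1: [0, 10, -14, -10, 16, -18]
R3 ← R3 + (2)·R2: [0, 0, 6, -6, 6, 18]
R5 ← R5 − (10/3)·R2: [0, 0, -62/3, -10/3, 6, -194/3]
R4 ← R4 − R3: [0, 0, 0, 6, -6, 0]
R5 ← R5 + (31/9)·R3: [0, 0, 0, -24, 80/3, -8/3]
R5 ← R5 + (4)·R4: [0, 0, 0, 0, 8/3, -8/3]
The echelon form has 5 nonzero rows, and every pivot lies in the first 5 columns, so rank(A) = rank([A|b]) = 5.
The system is consistent.
rank = 5 = number of unknowns, so the solution is unique.

1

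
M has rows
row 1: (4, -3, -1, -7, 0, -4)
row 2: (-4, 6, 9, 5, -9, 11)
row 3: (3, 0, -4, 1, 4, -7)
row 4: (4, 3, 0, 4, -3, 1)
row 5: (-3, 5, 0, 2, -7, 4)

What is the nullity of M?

1

Row reduce to echelon form.
R2 ← R2 + R1: [0, 3, 8, -2, -9, 7]
R3 ← R3 − (3/4)·R1: [0, 9/4, -13/4, 25/4, 4, -4]
R4 ← R4 − R1: [0, 6, 1, 11, -3, 5]
R5 ← R5 + (3/4)·R1: [0, 11/4, -3/4, -13/4, -7, 1]
R3 ← R3 − (3/4)·R2: [0, 0, -37/4, 31/4, 43/4, -37/4]
R4 ← R4 − (2)·R2: [0, 0, -15, 15, 15, -9]
R5 ← R5 − (11/12)·R2: [0, 0, -97/12, -17/12, 5/4, -65/12]
R4 ← R4 − (60/37)·R3: [0, 0, 0, 90/37, -90/37, 6]
R5 ← R5 − (97/111)·R3: [0, 0, 0, -303/37, -904/111, 8/3]
R5 ← R5 + (101/30)·R4: [0, 0, 0, 0, -49/3, 343/15]
5 nonzero rows, so rank(M) = 5.
M has 6 columns; by rank–nullity, nullity = 6 − 5 = 1.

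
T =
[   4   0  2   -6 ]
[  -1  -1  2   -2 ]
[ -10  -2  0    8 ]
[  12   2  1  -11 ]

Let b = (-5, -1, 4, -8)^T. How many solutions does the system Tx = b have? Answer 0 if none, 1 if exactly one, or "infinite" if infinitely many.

0

Row reduce the augmented matrix [T | b].
R2 ← R2 + (1/4)·R1: [0, -1, 5/2, -7/2, -9/4]
R3 ← R3 + (5/2)·R1: [0, -2, 5, -7, -17/2]
R4 ← R4 − (3)·R1: [0, 2, -5, 7, 7]
R3 ← R3 − (2)·R2: [0, 0, 0, 0, -4]
R4 ← R4 + (2)·R2: [0, 0, 0, 0, 5/2]
R4 ← R4 + (5/8)·R3: [0, 0, 0, 0, 0]
The echelon form has 3 nonzero rows; the last pivot sits in the augmented column, so rank(T) = 2 but rank([T|b]) = 3.
Since the ranks differ, the system is inconsistent.
It has no solutions.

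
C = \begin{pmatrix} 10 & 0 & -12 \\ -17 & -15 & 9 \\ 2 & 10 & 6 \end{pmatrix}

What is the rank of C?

3

Row reduce to echelon form.
R2 ← R2 + (17/10)·R1: [0, -15, -57/5]
R3 ← R3 − (1/5)·R1: [0, 10, 42/5]
R3 ← R3 + (2/3)·R2: [0, 0, 4/5]
Echelon form has 3 nonzero rows, so rank(C) = 3.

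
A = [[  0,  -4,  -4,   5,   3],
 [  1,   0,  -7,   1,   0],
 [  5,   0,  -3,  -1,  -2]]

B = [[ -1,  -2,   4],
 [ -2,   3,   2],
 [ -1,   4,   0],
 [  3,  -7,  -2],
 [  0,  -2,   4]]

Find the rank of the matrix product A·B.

First compute AB:
[[ 27, -69,  -6],
 [  9, -37,   2],
 [ -5, -11,  14]]
Now row reduce the product.
R2 ← R2 − (1/3)·R1: [0, -14, 4]
R3 ← R3 + (5/27)·R1: [0, -214/9, 116/9]
R3 ← R3 − (107/63)·R2: [0, 0, 128/21]
3 nonzero rows, so rank(AB) = 3.

3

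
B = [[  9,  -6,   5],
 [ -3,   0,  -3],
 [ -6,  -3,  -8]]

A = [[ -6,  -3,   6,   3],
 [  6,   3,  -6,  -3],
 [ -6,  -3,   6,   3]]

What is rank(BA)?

First compute BA:
[[-120, -60, 120,  60],
 [ 36,  18, -36, -18],
 [ 66,  33, -66, -33]]
Now row reduce the product.
R2 ← R2 + (3/10)·R1: [0, 0, 0, 0]
R3 ← R3 + (11/20)·R1: [0, 0, 0, 0]
1 nonzero row, so rank(BA) = 1.

1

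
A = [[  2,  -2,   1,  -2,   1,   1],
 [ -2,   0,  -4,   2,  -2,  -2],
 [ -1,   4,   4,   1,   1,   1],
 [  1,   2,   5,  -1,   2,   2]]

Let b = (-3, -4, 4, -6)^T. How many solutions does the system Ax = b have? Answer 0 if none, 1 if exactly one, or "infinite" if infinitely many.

0

Row reduce the augmented matrix [A | b].
R2 ← R2 + R1: [0, -2, -3, 0, -1, -1, -7]
R3 ← R3 + (1/2)·R1: [0, 3, 9/2, 0, 3/2, 3/2, 5/2]
R4 ← R4 − (1/2)·R1: [0, 3, 9/2, 0, 3/2, 3/2, -9/2]
R3 ← R3 + (3/2)·R2: [0, 0, 0, 0, 0, 0, -8]
R4 ← R4 + (3/2)·R2: [0, 0, 0, 0, 0, 0, -15]
R4 ← R4 − (15/8)·R3: [0, 0, 0, 0, 0, 0, 0]
The echelon form has 3 nonzero rows; the last pivot sits in the augmented column, so rank(A) = 2 but rank([A|b]) = 3.
Since the ranks differ, the system is inconsistent.
It has no solutions.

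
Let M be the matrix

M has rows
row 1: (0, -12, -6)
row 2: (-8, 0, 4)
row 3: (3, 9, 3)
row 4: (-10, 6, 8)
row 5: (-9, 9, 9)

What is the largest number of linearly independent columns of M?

2

Row reduce to echelon form.
Swap R1 ↔ R2
R3 ← R3 + (3/8)·R1: [0, 9, 9/2]
R4 ← R4 − (5/4)·R1: [0, 6, 3]
R5 ← R5 − (9/8)·R1: [0, 9, 9/2]
R3 ← R3 + (3/4)·R2: [0, 0, 0]
R4 ← R4 + (1/2)·R2: [0, 0, 0]
R5 ← R5 + (3/4)·R2: [0, 0, 0]
Echelon form has 2 nonzero rows, so rank(M) = 2.
The rank gives the maximum number of linearly independent columns: 2.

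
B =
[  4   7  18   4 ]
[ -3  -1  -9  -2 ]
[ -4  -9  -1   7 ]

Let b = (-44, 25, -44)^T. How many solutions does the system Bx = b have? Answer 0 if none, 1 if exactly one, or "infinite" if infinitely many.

infinite

Row reduce the augmented matrix [B | b].
R2 ← R2 + (3/4)·R1: [0, 17/4, 9/2, 1, -8]
R3 ← R3 + R1: [0, -2, 17, 11, -88]
R3 ← R3 + (8/17)·R2: [0, 0, 325/17, 195/17, -1560/17]
The echelon form has 3 nonzero rows, and every pivot lies in the first 4 columns, so rank(B) = rank([B|b]) = 3.
The system is consistent.
rank = 3 < 4 unknowns, so there are infinitely many solutions.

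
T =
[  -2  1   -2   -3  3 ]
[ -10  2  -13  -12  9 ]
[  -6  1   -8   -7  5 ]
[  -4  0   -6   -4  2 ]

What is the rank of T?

2

Row reduce to echelon form.
R2 ← R2 − (5)·R1: [0, -3, -3, 3, -6]
R3 ← R3 − (3)·R1: [0, -2, -2, 2, -4]
R4 ← R4 − (2)·R1: [0, -2, -2, 2, -4]
R3 ← R3 − (2/3)·R2: [0, 0, 0, 0, 0]
R4 ← R4 − (2/3)·R2: [0, 0, 0, 0, 0]
Echelon form has 2 nonzero rows, so rank(T) = 2.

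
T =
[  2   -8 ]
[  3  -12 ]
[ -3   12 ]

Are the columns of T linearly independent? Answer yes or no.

Row reduce T to echelon form.
R2 ← R2 − (3/2)·R1: [0, 0]
R3 ← R3 + (3/2)·R1: [0, 0]
1 pivot among 2 columns.
Only 1 < 2 pivot columns, so the columns are linearly dependent.

no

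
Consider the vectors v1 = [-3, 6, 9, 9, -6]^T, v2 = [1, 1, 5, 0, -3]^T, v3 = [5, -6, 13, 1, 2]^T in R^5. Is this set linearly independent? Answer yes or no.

yes

Form the matrix with these vectors as rows and row reduce.
R2 ← R2 + (1/3)·R1: [0, 3, 8, 3, -5]
R3 ← R3 + (5/3)·R1: [0, 4, 28, 16, -8]
R3 ← R3 − (4/3)·R2: [0, 0, 52/3, 12, -4/3]
3 nonzero rows, so the 3 vectors span a space of dimension 3.
Since 3 = 3, the vectors are linearly independent.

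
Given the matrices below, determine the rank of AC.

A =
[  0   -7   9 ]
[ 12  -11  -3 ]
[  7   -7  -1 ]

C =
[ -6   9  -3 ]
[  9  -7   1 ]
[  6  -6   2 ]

First compute AC:
[[ -9,  -5,  11],
 [-189, 203, -53],
 [-111, 118, -30]]
Now row reduce the product.
R2 ← R2 − (21)·R1: [0, 308, -284]
R3 ← R3 − (37/3)·R1: [0, 539/3, -497/3]
R3 ← R3 − (7/12)·R2: [0, 0, 0]
2 nonzero rows, so rank(AC) = 2.

2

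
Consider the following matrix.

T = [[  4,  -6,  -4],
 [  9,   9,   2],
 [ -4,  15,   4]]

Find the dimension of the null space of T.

Row reduce to echelon form.
R2 ← R2 − (9/4)·R1: [0, 45/2, 11]
R3 ← R3 + R1: [0, 9, 0]
R3 ← R3 − (2/5)·R2: [0, 0, -22/5]
3 nonzero rows, so rank(T) = 3.
T has 3 columns; by rank–nullity, nullity = 3 − 3 = 0.

0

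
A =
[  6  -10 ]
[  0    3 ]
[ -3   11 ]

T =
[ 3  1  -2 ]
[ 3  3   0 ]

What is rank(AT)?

First compute AT:
[[-12, -24, -12],
 [  9,   9,   0],
 [ 24,  30,   6]]
Now row reduce the product.
R2 ← R2 + (3/4)·R1: [0, -9, -9]
R3 ← R3 + (2)·R1: [0, -18, -18]
R3 ← R3 − (2)·R2: [0, 0, 0]
2 nonzero rows, so rank(AT) = 2.

2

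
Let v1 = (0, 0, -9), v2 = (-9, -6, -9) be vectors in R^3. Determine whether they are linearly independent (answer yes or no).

yes

Form the matrix with these vectors as rows and row reduce.
Swap R1 ↔ R2
2 nonzero rows, so the 2 vectors span a space of dimension 2.
Since 2 = 2, the vectors are linearly independent.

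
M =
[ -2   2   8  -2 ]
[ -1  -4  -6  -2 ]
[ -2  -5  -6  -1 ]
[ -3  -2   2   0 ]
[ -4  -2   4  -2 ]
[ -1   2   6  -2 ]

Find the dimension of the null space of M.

1

Row reduce to echelon form.
R2 ← R2 − (1/2)·R1: [0, -5, -10, -1]
R3 ← R3 − R1: [0, -7, -14, 1]
R4 ← R4 − (3/2)·R1: [0, -5, -10, 3]
R5 ← R5 − (2)·R1: [0, -6, -12, 2]
R6 ← R6 − (1/2)·R1: [0, 1, 2, -1]
R3 ← R3 − (7/5)·R2: [0, 0, 0, 12/5]
R4 ← R4 − R2: [0, 0, 0, 4]
R5 ← R5 − (6/5)·R2: [0, 0, 0, 16/5]
R6 ← R6 + (1/5)·R2: [0, 0, 0, -6/5]
R4 ← R4 − (5/3)·R3: [0, 0, 0, 0]
R5 ← R5 − (4/3)·R3: [0, 0, 0, 0]
R6 ← R6 + (1/2)·R3: [0, 0, 0, 0]
3 nonzero rows, so rank(M) = 3.
M has 4 columns; by rank–nullity, nullity = 4 − 3 = 1.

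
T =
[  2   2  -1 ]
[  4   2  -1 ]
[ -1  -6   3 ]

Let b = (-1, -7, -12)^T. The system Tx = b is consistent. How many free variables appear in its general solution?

Row reduce the augmented matrix [T | b].
R2 ← R2 − (2)·R1: [0, -2, 1, -5]
R3 ← R3 + (1/2)·R1: [0, -5, 5/2, -25/2]
R3 ← R3 − (5/2)·R2: [0, 0, 0, 0]
The echelon form has 2 nonzero rows, and every pivot lies in the first 3 columns, so rank(T) = rank([T|b]) = 2.
The system is consistent.
Free variables = (unknowns) − (rank) = 3 − 2 = 1.

1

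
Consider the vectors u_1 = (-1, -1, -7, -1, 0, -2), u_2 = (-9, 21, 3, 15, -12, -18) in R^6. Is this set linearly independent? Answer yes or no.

Form the matrix with these vectors as rows and row reduce.
R2 ← R2 − (9)·R1: [0, 30, 66, 24, -12, 0]
2 nonzero rows, so the 2 vectors span a space of dimension 2.
Since 2 = 2, the vectors are linearly independent.

yes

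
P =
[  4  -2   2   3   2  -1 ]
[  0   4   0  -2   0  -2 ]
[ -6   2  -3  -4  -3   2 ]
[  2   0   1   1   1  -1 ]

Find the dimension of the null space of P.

Row reduce to echelon form.
R3 ← R3 + (3/2)·R1: [0, -1, 0, 1/2, 0, 1/2]
R4 ← R4 − (1/2)·R1: [0, 1, 0, -1/2, 0, -1/2]
R3 ← R3 + (1/4)·R2: [0, 0, 0, 0, 0, 0]
R4 ← R4 − (1/4)·R2: [0, 0, 0, 0, 0, 0]
2 nonzero rows, so rank(P) = 2.
P has 6 columns; by rank–nullity, nullity = 6 − 2 = 4.

4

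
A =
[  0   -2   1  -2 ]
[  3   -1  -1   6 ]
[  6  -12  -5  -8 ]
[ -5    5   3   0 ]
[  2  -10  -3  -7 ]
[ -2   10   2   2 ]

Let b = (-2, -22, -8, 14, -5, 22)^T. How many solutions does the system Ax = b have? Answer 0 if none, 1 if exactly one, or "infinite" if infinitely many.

1

Row reduce the augmented matrix [A | b].
Swap R1 ↔ R2
R3 ← R3 − (2)·R1: [0, -10, -3, -20, 36]
R4 ← R4 + (5/3)·R1: [0, 10/3, 4/3, 10, -68/3]
R5 ← R5 − (2/3)·R1: [0, -28/3, -7/3, -11, 29/3]
R6 ← R6 + (2/3)·R1: [0, 28/3, 4/3, 6, 22/3]
R3 ← R3 − (5)·R2: [0, 0, -8, -10, 46]
R4 ← R4 + (5/3)·R2: [0, 0, 3, 20/3, -26]
R5 ← R5 − (14/3)·R2: [0, 0, -7, -5/3, 19]
R6 ← R6 + (14/3)·R2: [0, 0, 6, -10/3, -2]
R4 ← R4 + (3/8)·R3: [0, 0, 0, 35/12, -35/4]
R5 ← R5 − (7/8)·R3: [0, 0, 0, 85/12, -85/4]
R6 ← R6 + (3/4)·R3: [0, 0, 0, -65/6, 65/2]
R5 ← R5 − (17/7)·R4: [0, 0, 0, 0, 0]
R6 ← R6 + (26/7)·R4: [0, 0, 0, 0, 0]
The echelon form has 4 nonzero rows, and every pivot lies in the first 4 columns, so rank(A) = rank([A|b]) = 4.
The system is consistent.
rank = 4 = number of unknowns, so the solution is unique.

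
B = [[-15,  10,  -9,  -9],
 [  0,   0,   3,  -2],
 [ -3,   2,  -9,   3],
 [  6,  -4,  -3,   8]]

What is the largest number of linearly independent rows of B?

2

Row reduce to echelon form.
R3 ← R3 − (1/5)·R1: [0, 0, -36/5, 24/5]
R4 ← R4 + (2/5)·R1: [0, 0, -33/5, 22/5]
R3 ← R3 + (12/5)·R2: [0, 0, 0, 0]
R4 ← R4 + (11/5)·R2: [0, 0, 0, 0]
Echelon form has 2 nonzero rows, so rank(B) = 2.
The rank gives the maximum number of linearly independent rows: 2.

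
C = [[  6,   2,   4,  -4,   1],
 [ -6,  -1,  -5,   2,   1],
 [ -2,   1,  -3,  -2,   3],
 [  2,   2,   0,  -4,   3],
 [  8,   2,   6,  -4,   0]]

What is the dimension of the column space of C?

2

Row reduce to echelon form.
R2 ← R2 + R1: [0, 1, -1, -2, 2]
R3 ← R3 + (1/3)·R1: [0, 5/3, -5/3, -10/3, 10/3]
R4 ← R4 − (1/3)·R1: [0, 4/3, -4/3, -8/3, 8/3]
R5 ← R5 − (4/3)·R1: [0, -2/3, 2/3, 4/3, -4/3]
R3 ← R3 − (5/3)·R2: [0, 0, 0, 0, 0]
R4 ← R4 − (4/3)·R2: [0, 0, 0, 0, 0]
R5 ← R5 + (2/3)·R2: [0, 0, 0, 0, 0]
Echelon form has 2 nonzero rows, so rank(C) = 2.
The column space has dimension equal to the rank: 2.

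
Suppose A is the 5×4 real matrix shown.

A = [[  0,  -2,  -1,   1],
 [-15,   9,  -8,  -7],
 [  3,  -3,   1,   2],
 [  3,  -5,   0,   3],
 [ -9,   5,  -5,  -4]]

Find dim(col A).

Row reduce to echelon form.
Swap R1 ↔ R2
R3 ← R3 + (1/5)·R1: [0, -6/5, -3/5, 3/5]
R4 ← R4 + (1/5)·R1: [0, -16/5, -8/5, 8/5]
R5 ← R5 − (3/5)·R1: [0, -2/5, -1/5, 1/5]
R3 ← R3 − (3/5)·R2: [0, 0, 0, 0]
R4 ← R4 − (8/5)·R2: [0, 0, 0, 0]
R5 ← R5 − (1/5)·R2: [0, 0, 0, 0]
Echelon form has 2 nonzero rows, so rank(A) = 2.
The column space has dimension equal to the rank: 2.

2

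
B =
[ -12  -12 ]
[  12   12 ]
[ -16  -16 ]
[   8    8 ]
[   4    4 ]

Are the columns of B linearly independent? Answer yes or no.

Row reduce B to echelon form.
R2 ← R2 + R1: [0, 0]
R3 ← R3 − (4/3)·R1: [0, 0]
R4 ← R4 + (2/3)·R1: [0, 0]
R5 ← R5 + (1/3)·R1: [0, 0]
1 pivot among 2 columns.
Only 1 < 2 pivot columns, so the columns are linearly dependent.

no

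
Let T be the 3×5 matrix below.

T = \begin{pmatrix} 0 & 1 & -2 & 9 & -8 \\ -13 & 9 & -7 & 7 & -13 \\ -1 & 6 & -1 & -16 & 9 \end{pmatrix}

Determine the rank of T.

3

Row reduce to echelon form.
Swap R1 ↔ R2
R3 ← R3 − (1/13)·R1: [0, 69/13, -6/13, -215/13, 10]
R3 ← R3 − (69/13)·R2: [0, 0, 132/13, -836/13, 682/13]
Echelon form has 3 nonzero rows, so rank(T) = 3.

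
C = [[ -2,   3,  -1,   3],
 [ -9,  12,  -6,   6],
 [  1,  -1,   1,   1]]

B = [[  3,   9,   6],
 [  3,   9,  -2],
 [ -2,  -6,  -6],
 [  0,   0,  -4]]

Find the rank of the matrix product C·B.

First compute CB:
[[  5,  15, -24],
 [ 21,  63, -66],
 [ -2,  -6,  -2]]
Now row reduce the product.
R2 ← R2 − (21/5)·R1: [0, 0, 174/5]
R3 ← R3 + (2/5)·R1: [0, 0, -58/5]
R3 ← R3 + (1/3)·R2: [0, 0, 0]
2 nonzero rows, so rank(CB) = 2.

2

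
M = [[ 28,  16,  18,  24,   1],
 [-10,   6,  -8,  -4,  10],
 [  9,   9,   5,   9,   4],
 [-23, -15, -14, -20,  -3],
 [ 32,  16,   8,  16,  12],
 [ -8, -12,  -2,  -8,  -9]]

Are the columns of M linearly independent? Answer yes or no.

Row reduce M to echelon form.
R2 ← R2 + (5/14)·R1: [0, 82/7, -11/7, 32/7, 145/14]
R3 ← R3 − (9/28)·R1: [0, 27/7, -11/14, 9/7, 103/28]
R4 ← R4 + (23/28)·R1: [0, -13/7, 11/14, -2/7, -61/28]
R5 ← R5 − (8/7)·R1: [0, -16/7, -88/7, -80/7, 76/7]
R6 ← R6 + (2/7)·R1: [0, -52/7, 22/7, -8/7, -61/7]
R3 ← R3 − (27/82)·R2: [0, 0, -11/41, -9/41, 11/41]
R4 ← R4 + (13/82)·R2: [0, 0, 22/41, 18/41, -22/41]
R5 ← R5 + (8/41)·R2: [0, 0, -528/41, -432/41, 528/41]
R6 ← R6 + (26/41)·R2: [0, 0, 88/41, 72/41, -88/41]
R4 ← R4 + (2)·R3: [0, 0, 0, 0, 0]
R5 ← R5 − (48)·R3: [0, 0, 0, 0, 0]
R6 ← R6 + (8)·R3: [0, 0, 0, 0, 0]
3 pivots among 5 columns.
Only 3 < 5 pivot columns, so the columns are linearly dependent.

no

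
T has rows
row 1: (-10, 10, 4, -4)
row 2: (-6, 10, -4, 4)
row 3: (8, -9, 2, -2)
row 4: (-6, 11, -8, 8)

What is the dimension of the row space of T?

Row reduce to echelon form.
R2 ← R2 − (3/5)·R1: [0, 4, -32/5, 32/5]
R3 ← R3 + (4/5)·R1: [0, -1, 26/5, -26/5]
R4 ← R4 − (3/5)·R1: [0, 5, -52/5, 52/5]
R3 ← R3 + (1/4)·R2: [0, 0, 18/5, -18/5]
R4 ← R4 − (5/4)·R2: [0, 0, -12/5, 12/5]
R4 ← R4 + (2/3)·R3: [0, 0, 0, 0]
Echelon form has 3 nonzero rows, so rank(T) = 3.
The row space has dimension equal to the rank: 3.

3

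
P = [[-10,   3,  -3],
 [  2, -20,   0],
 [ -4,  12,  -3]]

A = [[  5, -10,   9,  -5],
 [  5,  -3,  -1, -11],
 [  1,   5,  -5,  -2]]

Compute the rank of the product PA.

3

First compute PA:
[[-38,  76, -78,  23],
 [-90,  40,  38, 210],
 [ 37, -11, -33, -106]]
Now row reduce the product.
R2 ← R2 − (45/19)·R1: [0, -140, 4232/19, 2955/19]
R3 ← R3 + (37/38)·R1: [0, 63, -2070/19, -3177/38]
R3 ← R3 + (9/20)·R2: [0, 0, -828/95, -1035/76]
3 nonzero rows, so rank(PA) = 3.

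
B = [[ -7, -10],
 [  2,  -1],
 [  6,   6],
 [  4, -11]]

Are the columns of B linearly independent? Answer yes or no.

yes

Row reduce B to echelon form.
R2 ← R2 + (2/7)·R1: [0, -27/7]
R3 ← R3 + (6/7)·R1: [0, -18/7]
R4 ← R4 + (4/7)·R1: [0, -117/7]
R3 ← R3 − (2/3)·R2: [0, 0]
R4 ← R4 − (13/3)·R2: [0, 0]
2 pivots among 2 columns.
Every column is a pivot column, so the columns are linearly independent.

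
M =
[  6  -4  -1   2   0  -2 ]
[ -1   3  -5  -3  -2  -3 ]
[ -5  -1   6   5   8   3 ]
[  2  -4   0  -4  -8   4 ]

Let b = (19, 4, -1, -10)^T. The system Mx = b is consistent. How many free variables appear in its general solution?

Row reduce the augmented matrix [M | b].
R2 ← R2 + (1/6)·R1: [0, 7/3, -31/6, -8/3, -2, -10/3, 43/6]
R3 ← R3 + (5/6)·R1: [0, -13/3, 31/6, 20/3, 8, 4/3, 89/6]
R4 ← R4 − (1/3)·R1: [0, -8/3, 1/3, -14/3, -8, 14/3, -49/3]
R3 ← R3 + (13/7)·R2: [0, 0, -31/7, 12/7, 30/7, -34/7, 197/7]
R4 ← R4 + (8/7)·R2: [0, 0, -39/7, -54/7, -72/7, 6/7, -57/7]
R4 ← R4 − (39/31)·R3: [0, 0, 0, -306/31, -486/31, 216/31, -1350/31]
The echelon form has 4 nonzero rows, and every pivot lies in the first 6 columns, so rank(M) = rank([M|b]) = 4.
The system is consistent.
Free variables = (unknowns) − (rank) = 6 − 4 = 2.

2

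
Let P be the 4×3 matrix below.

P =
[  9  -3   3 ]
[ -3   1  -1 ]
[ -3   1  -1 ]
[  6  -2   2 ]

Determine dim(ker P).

Row reduce to echelon form.
R2 ← R2 + (1/3)·R1: [0, 0, 0]
R3 ← R3 + (1/3)·R1: [0, 0, 0]
R4 ← R4 − (2/3)·R1: [0, 0, 0]
1 nonzero row, so rank(P) = 1.
P has 3 columns; by rank–nullity, nullity = 3 − 1 = 2.

2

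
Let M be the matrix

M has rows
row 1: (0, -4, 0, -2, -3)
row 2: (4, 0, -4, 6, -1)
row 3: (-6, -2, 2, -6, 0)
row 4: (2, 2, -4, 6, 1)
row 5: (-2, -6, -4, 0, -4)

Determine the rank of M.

3

Row reduce to echelon form.
Swap R1 ↔ R2
R3 ← R3 + (3/2)·R1: [0, -2, -4, 3, -3/2]
R4 ← R4 − (1/2)·R1: [0, 2, -2, 3, 3/2]
R5 ← R5 + (1/2)·R1: [0, -6, -6, 3, -9/2]
R3 ← R3 − (1/2)·R2: [0, 0, -4, 4, 0]
R4 ← R4 + (1/2)·R2: [0, 0, -2, 2, 0]
R5 ← R5 − (3/2)·R2: [0, 0, -6, 6, 0]
R4 ← R4 − (1/2)·R3: [0, 0, 0, 0, 0]
R5 ← R5 − (3/2)·R3: [0, 0, 0, 0, 0]
Echelon form has 3 nonzero rows, so rank(M) = 3.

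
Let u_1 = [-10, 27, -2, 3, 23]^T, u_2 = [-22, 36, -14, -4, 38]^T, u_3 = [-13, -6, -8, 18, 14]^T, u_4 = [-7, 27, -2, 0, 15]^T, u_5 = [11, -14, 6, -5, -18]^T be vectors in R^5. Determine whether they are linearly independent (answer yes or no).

Form the matrix with these vectors as rows and row reduce.
R2 ← R2 − (11/5)·R1: [0, -117/5, -48/5, -53/5, -63/5]
R3 ← R3 − (13/10)·R1: [0, -411/10, -27/5, 141/10, -159/10]
R4 ← R4 − (7/10)·R1: [0, 81/10, -3/5, -21/10, -11/10]
R5 ← R5 + (11/10)·R1: [0, 157/10, 19/5, -17/10, 73/10]
R3 ← R3 − (137/78)·R2: [0, 0, 149/13, 1276/39, 81/13]
R4 ← R4 + (9/26)·R2: [0, 0, -51/13, -75/13, -71/13]
R5 ← R5 + (157/234)·R2: [0, 0, -103/39, -1031/117, -15/13]
R4 ← R4 + (51/149)·R3: [0, 0, 0, 809/149, -496/149]
R5 ← R5 + (103/447)·R3: [0, 0, 0, -569/447, 42/149]
R5 ← R5 + (569/2427)·R4: [0, 0, 0, 0, -1210/2427]
5 nonzero rows, so the 5 vectors span a space of dimension 5.
Since 5 = 5, the vectors are linearly independent.

yes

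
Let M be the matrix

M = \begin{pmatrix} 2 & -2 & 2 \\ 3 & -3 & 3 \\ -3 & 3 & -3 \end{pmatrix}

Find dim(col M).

Row reduce to echelon form.
R2 ← R2 − (3/2)·R1: [0, 0, 0]
R3 ← R3 + (3/2)·R1: [0, 0, 0]
Echelon form has 1 nonzero row, so rank(M) = 1.
The column space has dimension equal to the rank: 1.

1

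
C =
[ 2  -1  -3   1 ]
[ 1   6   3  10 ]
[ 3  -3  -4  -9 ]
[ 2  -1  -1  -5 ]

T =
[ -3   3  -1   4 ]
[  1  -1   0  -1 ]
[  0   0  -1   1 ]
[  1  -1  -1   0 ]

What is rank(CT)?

2

First compute CT:
[[ -6,   6,   0,   6],
 [ 13, -13, -14,   1],
 [-21,  21,  10,  11],
 [-12,  12,   4,   8]]
Now row reduce the product.
R2 ← R2 + (13/6)·R1: [0, 0, -14, 14]
R3 ← R3 − (7/2)·R1: [0, 0, 10, -10]
R4 ← R4 − (2)·R1: [0, 0, 4, -4]
R3 ← R3 + (5/7)·R2: [0, 0, 0, 0]
R4 ← R4 + (2/7)·R2: [0, 0, 0, 0]
2 nonzero rows, so rank(CT) = 2.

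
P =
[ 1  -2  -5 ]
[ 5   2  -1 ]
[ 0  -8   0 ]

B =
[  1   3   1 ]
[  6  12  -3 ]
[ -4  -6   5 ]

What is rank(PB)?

2

First compute PB:
[[  9,   9, -18],
 [ 21,  45,  -6],
 [-48, -96,  24]]
Now row reduce the product.
R2 ← R2 − (7/3)·R1: [0, 24, 36]
R3 ← R3 + (16/3)·R1: [0, -48, -72]
R3 ← R3 + (2)·R2: [0, 0, 0]
2 nonzero rows, so rank(PB) = 2.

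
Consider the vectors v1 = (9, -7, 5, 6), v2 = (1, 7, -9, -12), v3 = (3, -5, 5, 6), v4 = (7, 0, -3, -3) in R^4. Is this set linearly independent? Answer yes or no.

Form the matrix with these vectors as rows and row reduce.
R2 ← R2 − (1/9)·R1: [0, 70/9, -86/9, -38/3]
R3 ← R3 − (1/3)·R1: [0, -8/3, 10/3, 4]
R4 ← R4 − (7/9)·R1: [0, 49/9, -62/9, -23/3]
R3 ← R3 + (12/35)·R2: [0, 0, 2/35, -12/35]
R4 ← R4 − (7/10)·R2: [0, 0, -1/5, 6/5]
R4 ← R4 + (7/2)·R3: [0, 0, 0, 0]
3 nonzero rows, so the 4 vectors span a space of dimension 3.
Since 3 < 4, the vectors are linearly dependent.

no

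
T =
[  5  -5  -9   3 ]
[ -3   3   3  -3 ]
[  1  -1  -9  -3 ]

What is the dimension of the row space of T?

Row reduce to echelon form.
R2 ← R2 + (3/5)·R1: [0, 0, -12/5, -6/5]
R3 ← R3 − (1/5)·R1: [0, 0, -36/5, -18/5]
R3 ← R3 − (3)·R2: [0, 0, 0, 0]
Echelon form has 2 nonzero rows, so rank(T) = 2.
The row space has dimension equal to the rank: 2.

2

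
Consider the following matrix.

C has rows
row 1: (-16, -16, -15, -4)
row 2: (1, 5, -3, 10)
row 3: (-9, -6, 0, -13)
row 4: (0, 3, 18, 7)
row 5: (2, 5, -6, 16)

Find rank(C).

Row reduce to echelon form.
R2 ← R2 + (1/16)·R1: [0, 4, -63/16, 39/4]
R3 ← R3 − (9/16)·R1: [0, 3, 135/16, -43/4]
R5 ← R5 + (1/8)·R1: [0, 3, -63/8, 31/2]
R3 ← R3 − (3/4)·R2: [0, 0, 729/64, -289/16]
R4 ← R4 − (3/4)·R2: [0, 0, 1341/64, -5/16]
R5 ← R5 − (3/4)·R2: [0, 0, -315/64, 131/16]
R4 ← R4 − (149/81)·R3: [0, 0, 0, 2666/81]
R5 ← R5 + (35/81)·R3: [0, 0, 0, 31/81]
R5 ← R5 − (1/86)·R4: [0, 0, 0, 0]
Echelon form has 4 nonzero rows, so rank(C) = 4.

4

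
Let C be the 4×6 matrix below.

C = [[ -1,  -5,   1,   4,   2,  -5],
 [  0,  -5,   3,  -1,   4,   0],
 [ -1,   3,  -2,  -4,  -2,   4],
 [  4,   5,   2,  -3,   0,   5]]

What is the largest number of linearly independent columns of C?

3

Row reduce to echelon form.
R3 ← R3 − R1: [0, 8, -3, -8, -4, 9]
R4 ← R4 + (4)·R1: [0, -15, 6, 13, 8, -15]
R3 ← R3 + (8/5)·R2: [0, 0, 9/5, -48/5, 12/5, 9]
R4 ← R4 − (3)·R2: [0, 0, -3, 16, -4, -15]
R4 ← R4 + (5/3)·R3: [0, 0, 0, 0, 0, 0]
Echelon form has 3 nonzero rows, so rank(C) = 3.
The rank gives the maximum number of linearly independent columns: 3.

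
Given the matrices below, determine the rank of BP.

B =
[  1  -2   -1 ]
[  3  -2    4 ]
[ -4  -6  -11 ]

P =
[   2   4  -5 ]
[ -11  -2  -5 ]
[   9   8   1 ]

3

First compute BP:
[[ 15,   0,   4],
 [ 64,  48,  -1],
 [-41, -92,  39]]
Now row reduce the product.
R2 ← R2 − (64/15)·R1: [0, 48, -271/15]
R3 ← R3 + (41/15)·R1: [0, -92, 749/15]
R3 ← R3 + (23/12)·R2: [0, 0, 551/36]
3 nonzero rows, so rank(BP) = 3.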